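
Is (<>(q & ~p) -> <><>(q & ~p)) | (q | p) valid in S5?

Yes, valid

Tableau for the negation ~((<>(q & ~p) -> <><>(q & ~p)) | (q | p)):
1. ~((<>(q & ~p) -> <><>(q & ~p)) | (q | p)), u
2. ~(<>(q & ~p) -> <><>(q & ~p)), u   [~|-rule on 1]
3. ~(q | p), u   [~|-rule on 1]
4. <>(q & ~p), u   [~->-rule on 2]
5. ~<><>(q & ~p), u   [~->-rule on 2]
6. ~q, u   [~|-rule on 3]
7. ~p, u   [~|-rule on 3]
8. ~<>(q & ~p), u   [~<>-rule on 5 via uRu]
9. ~(q & ~p), u   [~<>-rule on 8 via uRu]
10. q & ~p, v   [<>-rule on 4: fresh world v, uRv]
11. q, v   [&-rule on 10]
12. ~p, v   [&-rule on 10]
13. ~<>(q & ~p), v   [~<>-rule on 5 via uRv]
14. ~(q & ~p), v   [~<>-rule on 8 via uRv]
15. p, v   [~&-rule on 14 (branches; this branch)]
Accessibility: uRu, uRv, vRu, vRv
Branch closes: p and ~p both at v.
Every branch of the negation's tableau closes; the branch above is one of them.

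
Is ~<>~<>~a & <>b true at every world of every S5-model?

Not valid

Tableau for the negation ~(~<>~<>~a & <>b):
1. ~(~<>~<>~a & <>b), w0
2. ~<>b, w0
3. ~b, w0
Accessibility: w0Rw0
The negation has an open branch (countermodel exists).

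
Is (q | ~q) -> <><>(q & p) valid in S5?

Tableau for the negation ~((q | ~q) -> <><>(q & p)):
1. ~((q | ~q) -> <><>(q & p)), 0
2. q | ~q, 0
3. ~<><>(q & p), 0
4. ~<>(q & p), 0
5. ~(q & p), 0
6. ~q, 0
7. ~p, 0
Accessibility: 0R0
The negation has an open branch (countermodel exists).

Not valid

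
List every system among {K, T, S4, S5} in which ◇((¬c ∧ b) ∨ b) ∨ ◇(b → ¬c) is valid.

T, S4, S5

T-tableau for the negation ¬(◇((¬c ∧ b) ∨ b) ∨ ◇(b → ¬c)):
1. ¬(◇((¬c ∧ b) ∨ b) ∨ ◇(b → ¬c)), 0
2. ¬◇((¬c ∧ b) ∨ b), 0
3. ¬◇(b → ¬c), 0
4. ¬((¬c ∧ b) ∨ b), 0
5. ¬(¬c ∧ b), 0
6. ¬b, 0
7. ¬(b → ¬c), 0
8. b, 0
9. c, 0
Accessibility: 0R0
Branch closes: b and ¬b both at 0.
Every branch closes (one shown): valid in T, hence also in S4, S5 (every theorem of T is a theorem of S4 and S5).
K-tableau for the negation ¬(◇((¬c ∧ b) ∨ b) ∨ ◇(b → ¬c)):
1. ¬(◇((¬c ∧ b) ∨ b) ∨ ◇(b → ¬c)), 0
2. ¬◇((¬c ∧ b) ∨ b), 0
3. ¬◇(b → ¬c), 0
Complete open branch: countermodel on a K-frame, so not valid in K.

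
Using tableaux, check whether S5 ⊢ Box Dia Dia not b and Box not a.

Not valid

Tableau for the negation not (Box Dia Dia not b and Box not a):
1. not (Box Dia Dia not b and Box not a), u
2. not Box not a, u   [neg-and-rule on 1 (branches; this branch)]
3. a, v   [neg-Box-rule on 2: fresh world v, uRv]
Accessibility: uRu, uRv, vRu, vRv
The negation has an open branch (countermodel exists).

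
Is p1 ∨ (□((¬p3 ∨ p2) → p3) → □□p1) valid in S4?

Tableau for the negation ¬(p1 ∨ (□((¬p3 ∨ p2) → p3) → □□p1)):
1. ¬(p1 ∨ (□((¬p3 ∨ p2) → p3) → □□p1)), 0
2. ¬p1, 0   [¬∨-rule on 1]
3. ¬(□((¬p3 ∨ p2) → p3) → □□p1), 0   [¬∨-rule on 1]
4. □((¬p3 ∨ p2) → p3), 0   [¬→-rule on 3]
5. ¬□□p1, 0   [¬→-rule on 3]
6. (¬p3 ∨ p2) → p3, 0   [□-rule on 4 via 0R0]
7. p3, 0   [→-rule on 6 (branches; this branch)]
8. ¬□p1, 1   [¬□-rule on 5: fresh world 1, 0R1]
9. (¬p3 ∨ p2) → p3, 1   [□-rule on 4 via 0R1]
10. p3, 1   [→-rule on 9 (branches; this branch)]
11. ¬p1, 2   [¬□-rule on 8: fresh world 2, 1R2]
12. (¬p3 ∨ p2) → p3, 2   [□-rule on 4 via 0R2]
13. p3, 2   [→-rule on 12 (branches; this branch)]
Accessibility: 0R0, 0R1, 0R2, 1R1, 1R2, 2R2
The negation has an open branch (countermodel exists).

Not valid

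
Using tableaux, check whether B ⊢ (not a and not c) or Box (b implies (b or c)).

Yes, valid

Tableau for the negation not ((not a and not c) or Box (b implies (b or c))):
1. not ((not a and not c) or Box (b implies (b or c))), w0
2. not (not a and not c), w0
3. not Box (b implies (b or c)), w0
4. c, w0
5. not (b implies (b or c)), w1
6. b, w1
7. not (b or c), w1
8. not b, w1
9. not c, w1
Accessibility: w0Rw0, w0Rw1, w1Rw0, w1Rw1
Branch closes: b and not b both at w1.
Every branch of the negation's tableau closes; the branch above is one of them.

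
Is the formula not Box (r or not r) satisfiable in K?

1. not Box (r or not r), u
2. not (r or not r), v
3. not r, v
4. r, v
Accessibility: uRv
Branch closes: r and not r both at v.
Every branch closes; the branch above is one of them.

No, unsatisfiable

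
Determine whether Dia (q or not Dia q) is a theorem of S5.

Tableau for the negation not Dia (q or not Dia q):
1. not Dia (q or not Dia q), w0
2. not (q or not Dia q), w0   [neg-Dia-rule on 1 via w0Rw0]
3. not q, w0   [neg-or-rule on 2]
4. Dia q, w0   [neg-or-rule on 2]
5. q, w1   [Dia-rule on 4: fresh world w1, w0Rw1]
6. not (q or not Dia q), w1   [neg-Dia-rule on 1 via w0Rw1]
7. not q, w1   [neg-or-rule on 6]
8. Dia q, w1   [neg-or-rule on 6]
Accessibility: w0Rw0, w0Rw1, w1Rw0, w1Rw1
Branch closes: q and not q both at w1.
Every branch of the negation's tableau closes; the branch above is one of them.

Valid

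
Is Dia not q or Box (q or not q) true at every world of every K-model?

Tableau for the negation not (Dia not q or Box (q or not q)):
1. not (Dia not q or Box (q or not q)), u
2. not Dia not q, u
3. not Box (q or not q), u
4. not (q or not q), v
5. not q, v
6. q, v
Accessibility: uRv
Branch closes: q and not q both at v.
All branches of the negation close; one closing branch shown above.

Yes, valid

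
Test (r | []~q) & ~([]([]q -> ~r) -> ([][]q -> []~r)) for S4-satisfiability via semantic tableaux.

No, unsatisfiable

1. (r | []~q) & ~([]([]q -> ~r) -> ([][]q -> []~r)), u
2. r | []~q, u
3. ~([]([]q -> ~r) -> ([][]q -> []~r)), u
4. []([]q -> ~r), u
5. ~([][]q -> []~r), u
6. [][]q, u
7. ~[]~r, u
8. []q -> ~r, u
9. []q, u
10. q, u
11. r, u
12. ~[]q, u
13. r, v
14. []q -> ~r, v
15. []q, v
16. q, v
17. ~[]q, v
18. ~q, w
19. []q -> ~r, w
20. []q, w
21. q, w
Accessibility: uRu, uRv, uRw, vRv, wRw
Branch closes: q and ~q both at w.
(One branch shown.) All branches close.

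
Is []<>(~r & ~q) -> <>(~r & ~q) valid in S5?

Yes, valid

Tableau for the negation ~([]<>(~r & ~q) -> <>(~r & ~q)):
1. ~([]<>(~r & ~q) -> <>(~r & ~q)), 0
2. []<>(~r & ~q), 0
3. ~<>(~r & ~q), 0
4. <>(~r & ~q), 0
5. ~(~r & ~q), 0
6. q, 0
7. ~r & ~q, 1
8. ~r, 1
9. ~q, 1
10. <>(~r & ~q), 1
11. ~(~r & ~q), 1
12. q, 1
Accessibility: 0R0, 0R1, 1R0, 1R1
Branch closes: q and ~q both at 1.
Every branch of the negation's tableau closes; the branch above is one of them.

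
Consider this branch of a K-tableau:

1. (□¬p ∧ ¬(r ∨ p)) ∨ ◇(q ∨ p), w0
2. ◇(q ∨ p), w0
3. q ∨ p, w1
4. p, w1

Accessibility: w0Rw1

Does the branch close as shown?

There is no literal clash: for every atom and world, at most one sign appears.

No, open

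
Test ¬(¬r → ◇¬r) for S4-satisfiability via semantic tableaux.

1. ¬(¬r → ◇¬r), w0
2. ¬r, w0
3. ¬◇¬r, w0
4. r, w0
Accessibility: w0Rw0
Branch closes: r and ¬r both at w0.
All branches of the tableau close; one closing branch shown above.

Unsatisfiable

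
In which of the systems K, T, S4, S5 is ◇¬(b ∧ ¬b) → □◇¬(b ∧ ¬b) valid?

T, S4, S5

T-tableau for the negation ¬(◇¬(b ∧ ¬b) → □◇¬(b ∧ ¬b)):
1. ¬(◇¬(b ∧ ¬b) → □◇¬(b ∧ ¬b)), w0
2. ◇¬(b ∧ ¬b), w0
3. ¬□◇¬(b ∧ ¬b), w0
4. ¬(b ∧ ¬b), w1
5. b, w1
6. ¬◇¬(b ∧ ¬b), w2
7. b ∧ ¬b, w2
8. b, w2
9. ¬b, w2
Accessibility: w0Rw0, w0Rw1, w0Rw2, w1Rw1, w2Rw2
Branch closes: b and ¬b both at w2.
Every branch closes (one shown): valid in T, hence also in S4, S5 (every theorem of T is a theorem of S4 and S5).
K-tableau for the negation ¬(◇¬(b ∧ ¬b) → □◇¬(b ∧ ¬b)):
1. ¬(◇¬(b ∧ ¬b) → □◇¬(b ∧ ¬b)), w0
2. ◇¬(b ∧ ¬b), w0
3. ¬□◇¬(b ∧ ¬b), w0
4. ¬(b ∧ ¬b), w1
5. b, w1
6. ¬◇¬(b ∧ ¬b), w2
Accessibility: w0Rw1, w0Rw2
Complete open branch: countermodel on a K-frame, so not valid in K.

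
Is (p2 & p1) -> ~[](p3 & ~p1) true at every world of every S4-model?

Tableau for the negation ~((p2 & p1) -> ~[](p3 & ~p1)):
1. ~((p2 & p1) -> ~[](p3 & ~p1)), 0
2. p2 & p1, 0
3. [](p3 & ~p1), 0
4. p2, 0
5. p1, 0
6. p3 & ~p1, 0
7. p3, 0
8. ~p1, 0
Accessibility: 0R0
Branch closes: p1 and ~p1 both at 0.
All branches of the negation close; one closing branch shown above.

Yes, valid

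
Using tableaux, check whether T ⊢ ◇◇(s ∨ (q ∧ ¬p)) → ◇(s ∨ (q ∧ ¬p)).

No, not valid

Tableau for the negation ¬(◇◇(s ∨ (q ∧ ¬p)) → ◇(s ∨ (q ∧ ¬p))):
1. ¬(◇◇(s ∨ (q ∧ ¬p)) → ◇(s ∨ (q ∧ ¬p))), u
2. ◇◇(s ∨ (q ∧ ¬p)), u
3. ¬◇(s ∨ (q ∧ ¬p)), u
4. ¬(s ∨ (q ∧ ¬p)), u
5. ¬s, u
6. ¬(q ∧ ¬p), u
7. p, u
8. ◇(s ∨ (q ∧ ¬p)), v
9. ¬(s ∨ (q ∧ ¬p)), v
10. ¬s, v
11. ¬(q ∧ ¬p), v
12. p, v
13. s ∨ (q ∧ ¬p), w
14. q ∧ ¬p, w
15. q, w
16. ¬p, w
Accessibility: uRu, uRv, vRv, vRw, wRw
The negation has an open branch (countermodel exists).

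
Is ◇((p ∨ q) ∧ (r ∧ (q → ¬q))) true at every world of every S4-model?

Tableau for the negation ¬◇((p ∨ q) ∧ (r ∧ (q → ¬q))):
1. ¬◇((p ∨ q) ∧ (r ∧ (q → ¬q))), u
2. ¬((p ∨ q) ∧ (r ∧ (q → ¬q))), u
3. ¬(r ∧ (q → ¬q)), u
4. ¬(q → ¬q), u
5. q, u
Accessibility: uRu
The negation has an open branch (countermodel exists).

Invalid (countermodel exists)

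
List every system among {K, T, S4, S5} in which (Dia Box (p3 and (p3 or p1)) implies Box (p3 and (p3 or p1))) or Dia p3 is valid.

T, S4, S5

K-tableau for the negation not ((Dia Box (p3 and (p3 or p1)) implies Box (p3 and (p3 or p1))) or Dia p3):
1. not ((Dia Box (p3 and (p3 or p1)) implies Box (p3 and (p3 or p1))) or Dia p3), u
2. not (Dia Box (p3 and (p3 or p1)) implies Box (p3 and (p3 or p1))), u   [neg-or-rule on 1]
3. not Dia p3, u   [neg-or-rule on 1]
4. Dia Box (p3 and (p3 or p1)), u   [neg-implies-rule on 2]
5. not Box (p3 and (p3 or p1)), u   [neg-implies-rule on 2]
6. Box (p3 and (p3 or p1)), v   [Dia-rule on 4: fresh world v, uRv]
7. not p3, v   [neg-Dia-rule on 3 via uRv]
8. not (p3 and (p3 or p1)), w   [neg-Box-rule on 5: fresh world w, uRw]
9. not p3, w   [neg-Dia-rule on 3 via uRw]
10. not (p3 or p1), w   [neg-and-rule on 8 (branches; this branch)]
11. not p1, w   [neg-or-rule on 10]
Accessibility: uRv, uRw
Complete open branch: countermodel on a K-frame, so not valid in K.
T-tableau for the negation not ((Dia Box (p3 and (p3 or p1)) implies Box (p3 and (p3 or p1))) or Dia p3):
1. not ((Dia Box (p3 and (p3 or p1)) implies Box (p3 and (p3 or p1))) or Dia p3), u
2. not (Dia Box (p3 and (p3 or p1)) implies Box (p3 and (p3 or p1))), u   [neg-or-rule on 1]
3. not Dia p3, u   [neg-or-rule on 1]
4. Dia Box (p3 and (p3 or p1)), u   [neg-implies-rule on 2]
5. not Box (p3 and (p3 or p1)), u   [neg-implies-rule on 2]
6. not p3, u   [neg-Dia-rule on 3 via uRu]
7. Box (p3 and (p3 or p1)), v   [Dia-rule on 4: fresh world v, uRv]
8. not p3, v   [neg-Dia-rule on 3 via uRv]
9. p3 and (p3 or p1), v   [Box-rule on 7 via vRv]
10. p3, v   [and-rule on 9]
11. p3 or p1, v   [and-rule on 9]
Accessibility: uRu, uRv, vRv
Branch closes: p3 and not p3 both at v.
Every branch closes (one shown): valid in T, hence also in S4, S5 (every theorem of T is a theorem of S4 and S5).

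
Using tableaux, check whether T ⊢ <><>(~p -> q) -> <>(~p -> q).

Tableau for the negation ~(<><>(~p -> q) -> <>(~p -> q)):
1. ~(<><>(~p -> q) -> <>(~p -> q)), 0
2. <><>(~p -> q), 0
3. ~<>(~p -> q), 0
4. ~(~p -> q), 0
5. ~p, 0
6. ~q, 0
7. <>(~p -> q), 1
8. ~(~p -> q), 1
9. ~p, 1
10. ~q, 1
11. ~p -> q, 2
12. q, 2
Accessibility: 0R0, 0R1, 1R1, 1R2, 2R2
The negation has an open branch (countermodel exists).

No, not valid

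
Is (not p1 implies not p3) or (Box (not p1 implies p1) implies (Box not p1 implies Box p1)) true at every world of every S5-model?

Valid

Tableau for the negation not ((not p1 implies not p3) or (Box (not p1 implies p1) implies (Box not p1 implies Box p1))):
1. not ((not p1 implies not p3) or (Box (not p1 implies p1) implies (Box not p1 implies Box p1))), w0
2. not (not p1 implies not p3), w0   [neg-or-rule on 1]
3. not (Box (not p1 implies p1) implies (Box not p1 implies Box p1)), w0   [neg-or-rule on 1]
4. not p1, w0   [neg-implies-rule on 2]
5. p3, w0   [neg-implies-rule on 2]
6. Box (not p1 implies p1), w0   [neg-implies-rule on 3]
7. not (Box not p1 implies Box p1), w0   [neg-implies-rule on 3]
8. Box not p1, w0   [neg-implies-rule on 7]
9. not Box p1, w0   [neg-implies-rule on 7]
10. not p1 implies p1, w0   [Box-rule on 6 via w0Rw0]
11. p1, w0   [implies-rule on 10 (branches; this branch)]
Accessibility: w0Rw0
Branch closes: p1 and not p1 both at w0.
All branches of the negation close; one closing branch shown above.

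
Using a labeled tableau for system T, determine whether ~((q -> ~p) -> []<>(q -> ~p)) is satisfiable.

1. ~((q -> ~p) -> []<>(q -> ~p)), u
2. q -> ~p, u   [~->-rule on 1]
3. ~[]<>(q -> ~p), u   [~->-rule on 1]
4. ~p, u   [->-rule on 2 (branches; this branch)]
5. ~<>(q -> ~p), v   [~[]-rule on 3: fresh world v, uRv]
6. ~(q -> ~p), v   [~<>-rule on 5 via vRv]
7. q, v   [~->-rule on 6]
8. p, v   [~->-rule on 6]
Accessibility: uRu, uRv, vRv

Yes, satisfiable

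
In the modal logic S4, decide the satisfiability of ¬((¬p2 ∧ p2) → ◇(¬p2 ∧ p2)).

No, unsatisfiable

1. ¬((¬p2 ∧ p2) → ◇(¬p2 ∧ p2)), u
2. ¬p2 ∧ p2, u
3. ¬◇(¬p2 ∧ p2), u
4. ¬p2, u
5. p2, u
Accessibility: uRu
Branch closes: p2 and ¬p2 both at u.
(One branch shown.) All branches close.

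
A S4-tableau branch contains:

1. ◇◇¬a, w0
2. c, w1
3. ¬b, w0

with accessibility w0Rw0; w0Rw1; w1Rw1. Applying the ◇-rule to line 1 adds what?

a fresh world w2 with w0Rw2, and ◇¬a at w2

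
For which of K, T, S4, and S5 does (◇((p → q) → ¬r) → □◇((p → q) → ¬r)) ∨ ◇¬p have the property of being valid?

S4-tableau for the negation ¬((◇((p → q) → ¬r) → □◇((p → q) → ¬r)) ∨ ◇¬p):
1. ¬((◇((p → q) → ¬r) → □◇((p → q) → ¬r)) ∨ ◇¬p), w0
2. ¬(◇((p → q) → ¬r) → □◇((p → q) → ¬r)), w0
3. ¬◇¬p, w0
4. ◇((p → q) → ¬r), w0
5. ¬□◇((p → q) → ¬r), w0
6. p, w0
7. (p → q) → ¬r, w1
8. p, w1
9. ¬r, w1
10. ¬◇((p → q) → ¬r), w2
11. p, w2
12. ¬((p → q) → ¬r), w2
13. p → q, w2
14. r, w2
15. q, w2
Accessibility: w0Rw0, w0Rw1, w0Rw2, w1Rw1, w2Rw2
Complete open branch: countermodel on an S4-frame, so not valid in S4, nor in K, T (the same frame is also a K-frame and a T-frame).
S5-tableau for the negation ¬((◇((p → q) → ¬r) → □◇((p → q) → ¬r)) ∨ ◇¬p):
1. ¬((◇((p → q) → ¬r) → □◇((p → q) → ¬r)) ∨ ◇¬p), w0
2. ¬(◇((p → q) → ¬r) → □◇((p → q) → ¬r)), w0
3. ¬◇¬p, w0
4. ◇((p → q) → ¬r), w0
5. ¬□◇((p → q) → ¬r), w0
6. p, w0
7. (p → q) → ¬r, w1
8. p, w1
9. ¬(p → q), w1
10. ¬q, w1
11. ¬◇((p → q) → ¬r), w2
12. p, w2
13. ¬((p → q) → ¬r), w0
14. p → q, w0
15. r, w0
16. ¬((p → q) → ¬r), w1
17. p → q, w1
18. r, w1
19. ¬((p → q) → ¬r), w2
20. p → q, w2
21. r, w2
22. q, w0
23. q, w1
Accessibility: w0Rw0, w0Rw1, w0Rw2, w1Rw0, w1Rw1, w1Rw2, w2Rw0, w2Rw1, w2Rw2
Branch closes: q and ¬q both at w1.
Every branch closes (one shown): valid in S5.

S5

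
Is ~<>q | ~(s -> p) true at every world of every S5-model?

Invalid (countermodel exists)

Tableau for the negation ~(~<>q | ~(s -> p)):
1. ~(~<>q | ~(s -> p)), 0
2. <>q, 0
3. s -> p, 0
4. p, 0
5. q, 1
Accessibility: 0R0, 0R1, 1R0, 1R1
The negation has an open branch (countermodel exists).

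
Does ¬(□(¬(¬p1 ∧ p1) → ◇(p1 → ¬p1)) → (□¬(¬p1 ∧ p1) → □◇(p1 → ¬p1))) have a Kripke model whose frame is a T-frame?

1. ¬(□(¬(¬p1 ∧ p1) → ◇(p1 → ¬p1)) → (□¬(¬p1 ∧ p1) → □◇(p1 → ¬p1))), u
2. □(¬(¬p1 ∧ p1) → ◇(p1 → ¬p1)), u
3. ¬(□¬(¬p1 ∧ p1) → □◇(p1 → ¬p1)), u
4. □¬(¬p1 ∧ p1), u
5. ¬□◇(p1 → ¬p1), u
6. ¬(¬p1 ∧ p1) → ◇(p1 → ¬p1), u
7. ¬(¬p1 ∧ p1), u
8. ◇(p1 → ¬p1), u
9. ¬p1, u
10. ¬◇(p1 → ¬p1), v
11. ¬(¬p1 ∧ p1) → ◇(p1 → ¬p1), v
12. ¬(¬p1 ∧ p1), v
13. ¬(p1 → ¬p1), v
14. p1, v
15. ◇(p1 → ¬p1), v
16. p1 → ¬p1, w
17. ¬(¬p1 ∧ p1) → ◇(p1 → ¬p1), w
18. ¬(¬p1 ∧ p1), w
19. ¬p1, w
20. ◇(p1 → ¬p1), w
21. p1 → ¬p1, x
22. ¬(p1 → ¬p1), x
23. p1, x
24. ¬p1, x
Accessibility: uRu, uRv, uRw, vRv, vRx, wRw, xRx
Branch closes: p1 and ¬p1 both at x.
(One branch shown.) All branches close.

No, unsatisfiable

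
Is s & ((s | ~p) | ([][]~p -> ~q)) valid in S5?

Tableau for the negation ~(s & ((s | ~p) | ([][]~p -> ~q))):
1. ~(s & ((s | ~p) | ([][]~p -> ~q))), u
2. ~s, u
Accessibility: uRu
The negation has an open branch (countermodel exists).

Invalid (countermodel exists)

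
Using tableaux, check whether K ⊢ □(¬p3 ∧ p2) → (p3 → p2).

Tableau for the negation ¬(□(¬p3 ∧ p2) → (p3 → p2)):
1. ¬(□(¬p3 ∧ p2) → (p3 → p2)), u
2. □(¬p3 ∧ p2), u
3. ¬(p3 → p2), u
4. p3, u
5. ¬p2, u
The negation has an open branch (countermodel exists).

Invalid (countermodel exists)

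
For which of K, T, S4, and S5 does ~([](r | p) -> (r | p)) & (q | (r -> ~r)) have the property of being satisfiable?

K

T-tableau for the formula:
1. ~([](r | p) -> (r | p)) & (q | (r -> ~r)), u
2. ~([](r | p) -> (r | p)), u
3. q | (r -> ~r), u
4. [](r | p), u
5. ~(r | p), u
6. ~r, u
7. ~p, u
8. r | p, u
9. r -> ~r, u
10. p, u
Accessibility: uRu
Branch closes: p and ~p both at u.
Every branch closes (one shown): unsatisfiable in T, hence also in S4, S5 (every S4/S5-frame is a T-frame).
K-tableau for the formula:
1. ~([](r | p) -> (r | p)) & (q | (r -> ~r)), u
2. ~([](r | p) -> (r | p)), u
3. q | (r -> ~r), u
4. [](r | p), u
5. ~(r | p), u
6. ~r, u
7. ~p, u
8. r -> ~r, u
Complete open branch: satisfiable in K.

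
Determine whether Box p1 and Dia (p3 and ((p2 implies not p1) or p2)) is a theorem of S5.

Invalid (countermodel exists)

Tableau for the negation not (Box p1 and Dia (p3 and ((p2 implies not p1) or p2))):
1. not (Box p1 and Dia (p3 and ((p2 implies not p1) or p2))), 0
2. not Dia (p3 and ((p2 implies not p1) or p2)), 0   [neg-and-rule on 1 (branches; this branch)]
3. not (p3 and ((p2 implies not p1) or p2)), 0   [neg-Dia-rule on 2 via 0R0]
4. not p3, 0   [neg-and-rule on 3 (branches; this branch)]
Accessibility: 0R0
The negation has an open branch (countermodel exists).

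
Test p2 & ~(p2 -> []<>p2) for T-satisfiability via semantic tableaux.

1. p2 & ~(p2 -> []<>p2), w0
2. p2, w0
3. ~(p2 -> []<>p2), w0
4. ~[]<>p2, w0
5. ~<>p2, w1
6. ~p2, w1
Accessibility: w0Rw0, w0Rw1, w1Rw1

Yes, satisfiable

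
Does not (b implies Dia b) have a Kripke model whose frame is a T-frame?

1. not (b implies Dia b), 0
2. b, 0   [neg-implies-rule on 1]
3. not Dia b, 0   [neg-implies-rule on 1]
4. not b, 0   [neg-Dia-rule on 3 via 0R0]
Accessibility: 0R0
Branch closes: b and not b both at 0.
All branches of the tableau close; one closing branch shown above.

Unsatisfiable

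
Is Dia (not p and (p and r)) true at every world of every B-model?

Invalid (countermodel exists)

Tableau for the negation not Dia (not p and (p and r)):
1. not Dia (not p and (p and r)), u
2. not (not p and (p and r)), u   [neg-Dia-rule on 1 via uRu]
3. not (p and r), u   [neg-and-rule on 2 (branches; this branch)]
4. not r, u   [neg-and-rule on 3 (branches; this branch)]
Accessibility: uRu
The negation has an open branch (countermodel exists).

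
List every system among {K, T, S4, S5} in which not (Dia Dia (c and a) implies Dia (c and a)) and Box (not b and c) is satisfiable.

T-tableau for the formula:
1. not (Dia Dia (c and a) implies Dia (c and a)) and Box (not b and c), u
2. not (Dia Dia (c and a) implies Dia (c and a)), u
3. Box (not b and c), u
4. Dia Dia (c and a), u
5. not Dia (c and a), u
6. not b and c, u
7. not b, u
8. c, u
9. not (c and a), u
10. not a, u
11. Dia (c and a), v
12. not b and c, v
13. not b, v
14. c, v
15. not (c and a), v
16. not a, v
17. c and a, w
18. c, w
19. a, w
Accessibility: uRu, uRv, vRv, vRw, wRw
Complete open branch: satisfiable in T, hence also in K (this T-model is also a K-model).
S4-tableau for the formula:
1. not (Dia Dia (c and a) implies Dia (c and a)) and Box (not b and c), u
2. not (Dia Dia (c and a) implies Dia (c and a)), u
3. Box (not b and c), u
4. Dia Dia (c and a), u
5. not Dia (c and a), u
6. not b and c, u
7. not b, u
8. c, u
9. not (c and a), u
10. not a, u
11. Dia (c and a), v
12. not b and c, v
13. not b, v
14. c, v
15. not (c and a), v
16. not a, v
17. c and a, w
18. c, w
19. a, w
20. not b and c, w
21. not b, w
22. not (c and a), w
23. not a, w
Accessibility: uRu, uRv, uRw, vRv, vRw, wRw
Branch closes: a and not a both at w.
Every branch closes (one shown): unsatisfiable in S4, hence also in S5 (every S5-frame is an S4-frame).

K, T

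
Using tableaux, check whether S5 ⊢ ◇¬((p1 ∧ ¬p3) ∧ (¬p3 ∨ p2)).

No, not valid

Tableau for the negation ¬◇¬((p1 ∧ ¬p3) ∧ (¬p3 ∨ p2)):
1. ¬◇¬((p1 ∧ ¬p3) ∧ (¬p3 ∨ p2)), w0
2. (p1 ∧ ¬p3) ∧ (¬p3 ∨ p2), w0
3. p1 ∧ ¬p3, w0
4. ¬p3 ∨ p2, w0
5. p1, w0
6. ¬p3, w0
7. p2, w0
Accessibility: w0Rw0
The negation has an open branch (countermodel exists).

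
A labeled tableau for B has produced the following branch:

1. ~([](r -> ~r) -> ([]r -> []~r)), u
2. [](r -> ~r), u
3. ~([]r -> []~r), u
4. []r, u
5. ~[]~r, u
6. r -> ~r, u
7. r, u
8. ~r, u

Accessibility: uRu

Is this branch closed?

Both r and ~r appear at u.

Closed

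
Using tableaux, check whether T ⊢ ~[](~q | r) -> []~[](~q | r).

Tableau for the negation ~(~[](~q | r) -> []~[](~q | r)):
1. ~(~[](~q | r) -> []~[](~q | r)), 0
2. ~[](~q | r), 0   [~->-rule on 1]
3. ~[]~[](~q | r), 0   [~->-rule on 1]
4. ~(~q | r), 1   [~[]-rule on 2: fresh world 1, 0R1]
5. q, 1   [~|-rule on 4]
6. ~r, 1   [~|-rule on 4]
7. [](~q | r), 2   [~[]-rule on 3: fresh world 2, 0R2]
8. ~q | r, 2   [[]-rule on 7 via 2R2]
9. r, 2   [|-rule on 8 (branches; this branch)]
Accessibility: 0R0, 0R1, 0R2, 1R1, 2R2
The negation has an open branch (countermodel exists).

Invalid (countermodel exists)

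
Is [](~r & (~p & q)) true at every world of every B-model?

Tableau for the negation ~[](~r & (~p & q)):
1. ~[](~r & (~p & q)), u
2. ~(~r & (~p & q)), v
3. ~(~p & q), v
4. ~q, v
Accessibility: uRu, uRv, vRu, vRv
The negation has an open branch (countermodel exists).

Not valid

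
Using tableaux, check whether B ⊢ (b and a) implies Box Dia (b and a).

Valid in B

Tableau for the negation not ((b and a) implies Box Dia (b and a)):
1. not ((b and a) implies Box Dia (b and a)), w0
2. b and a, w0
3. not Box Dia (b and a), w0
4. b, w0
5. a, w0
6. not Dia (b and a), w1
7. not (b and a), w0
8. not (b and a), w1
9. not a, w0
Accessibility: w0Rw0, w0Rw1, w1Rw0, w1Rw1
Branch closes: a and not a both at w0.
All branches of the negation close; one closing branch shown above.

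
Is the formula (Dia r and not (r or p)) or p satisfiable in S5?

1. (Dia r and not (r or p)) or p, 0
2. p, 0
Accessibility: 0R0

Satisfiable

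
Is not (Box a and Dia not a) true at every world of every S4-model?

Tableau for the negation Box a and Dia not a:
1. Box a and Dia not a, 0
2. Box a, 0   [and-rule on 1]
3. Dia not a, 0   [and-rule on 1]
4. a, 0   [Box-rule on 2 via 0R0]
5. not a, 1   [Dia-rule on 3: fresh world 1, 0R1]
6. a, 1   [Box-rule on 2 via 0R1]
Accessibility: 0R0, 0R1, 1R1
Branch closes: a and not a both at 1.
Every branch of the negation's tableau closes; the branch above is one of them.

Valid in S4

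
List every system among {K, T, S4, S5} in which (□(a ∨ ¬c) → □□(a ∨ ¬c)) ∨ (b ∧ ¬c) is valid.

T-tableau for the negation ¬((□(a ∨ ¬c) → □□(a ∨ ¬c)) ∨ (b ∧ ¬c)):
1. ¬((□(a ∨ ¬c) → □□(a ∨ ¬c)) ∨ (b ∧ ¬c)), 0
2. ¬(□(a ∨ ¬c) → □□(a ∨ ¬c)), 0
3. ¬(b ∧ ¬c), 0
4. □(a ∨ ¬c), 0
5. ¬□□(a ∨ ¬c), 0
6. a ∨ ¬c, 0
7. c, 0
8. a, 0
9. ¬□(a ∨ ¬c), 1
10. a ∨ ¬c, 1
11. ¬c, 1
12. ¬(a ∨ ¬c), 2
13. ¬a, 2
14. c, 2
Accessibility: 0R0, 0R1, 1R1, 1R2, 2R2
Complete open branch: countermodel on a T-frame, so not valid in T, nor in K (the same frame is also a K-frame).
S4-tableau for the negation ¬((□(a ∨ ¬c) → □□(a ∨ ¬c)) ∨ (b ∧ ¬c)):
1. ¬((□(a ∨ ¬c) → □□(a ∨ ¬c)) ∨ (b ∧ ¬c)), 0
2. ¬(□(a ∨ ¬c) → □□(a ∨ ¬c)), 0
3. ¬(b ∧ ¬c), 0
4. □(a ∨ ¬c), 0
5. ¬□□(a ∨ ¬c), 0
6. a ∨ ¬c, 0
7. c, 0
8. a, 0
9. ¬□(a ∨ ¬c), 1
10. a ∨ ¬c, 1
11. ¬c, 1
12. ¬(a ∨ ¬c), 2
13. ¬a, 2
14. c, 2
15. a ∨ ¬c, 2
16. ¬c, 2
Accessibility: 0R0, 0R1, 0R2, 1R1, 1R2, 2R2
Branch closes: c and ¬c both at 2.
Every branch closes (one shown): valid in S4, hence also in S5 (every theorem of S4 is a theorem of S5).

S4, S5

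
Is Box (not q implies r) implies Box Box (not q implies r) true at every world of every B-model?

Invalid (countermodel exists)

Tableau for the negation not (Box (not q implies r) implies Box Box (not q implies r)):
1. not (Box (not q implies r) implies Box Box (not q implies r)), w0
2. Box (not q implies r), w0   [neg-implies-rule on 1]
3. not Box Box (not q implies r), w0   [neg-implies-rule on 1]
4. not q implies r, w0   [Box-rule on 2 via w0Rw0]
5. r, w0   [implies-rule on 4 (branches; this branch)]
6. not Box (not q implies r), w1   [neg-Box-rule on 3: fresh world w1, w0Rw1]
7. not q implies r, w1   [Box-rule on 2 via w0Rw1]
8. r, w1   [implies-rule on 7 (branches; this branch)]
9. not (not q implies r), w2   [neg-Box-rule on 6: fresh world w2, w1Rw2]
10. not q, w2   [neg-implies-rule on 9]
11. not r, w2   [neg-implies-rule on 9]
Accessibility: w0Rw0, w0Rw1, w1Rw0, w1Rw1, w1Rw2, w2Rw1, w2Rw2
The negation has an open branch (countermodel exists).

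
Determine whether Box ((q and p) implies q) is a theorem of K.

Tableau for the negation not Box ((q and p) implies q):
1. not Box ((q and p) implies q), u
2. not ((q and p) implies q), v   [neg-Box-rule on 1: fresh world v, uRv]
3. q and p, v   [neg-implies-rule on 2]
4. not q, v   [neg-implies-rule on 2]
5. q, v   [and-rule on 3]
6. p, v   [and-rule on 3]
Accessibility: uRv
Branch closes: q and not q both at v.
All branches of the negation close; one closing branch shown above.

Valid in K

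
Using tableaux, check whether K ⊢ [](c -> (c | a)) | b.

Tableau for the negation ~([](c -> (c | a)) | b):
1. ~([](c -> (c | a)) | b), 0
2. ~[](c -> (c | a)), 0
3. ~b, 0
4. ~(c -> (c | a)), 1
5. c, 1
6. ~(c | a), 1
7. ~c, 1
8. ~a, 1
Accessibility: 0R1
Branch closes: c and ~c both at 1.
All branches of the negation close; one closing branch shown above.

Valid in K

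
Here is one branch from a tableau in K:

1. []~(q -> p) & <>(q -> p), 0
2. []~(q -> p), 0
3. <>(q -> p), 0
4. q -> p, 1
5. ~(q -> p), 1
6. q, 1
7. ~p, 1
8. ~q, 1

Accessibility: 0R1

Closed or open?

Yes, closed

Both q and ~q appear at 1.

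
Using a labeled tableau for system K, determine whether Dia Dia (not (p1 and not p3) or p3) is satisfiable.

Satisfiable

1. Dia Dia (not (p1 and not p3) or p3), w0
2. Dia (not (p1 and not p3) or p3), w1
3. not (p1 and not p3) or p3, w2
4. p3, w2
Accessibility: w0Rw1, w1Rw2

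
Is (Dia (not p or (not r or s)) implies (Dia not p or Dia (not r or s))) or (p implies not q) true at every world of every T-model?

Valid

Tableau for the negation not ((Dia (not p or (not r or s)) implies (Dia not p or Dia (not r or s))) or (p implies not q)):
1. not ((Dia (not p or (not r or s)) implies (Dia not p or Dia (not r or s))) or (p implies not q)), w0
2. not (Dia (not p or (not r or s)) implies (Dia not p or Dia (not r or s))), w0
3. not (p implies not q), w0
4. Dia (not p or (not r or s)), w0
5. not (Dia not p or Dia (not r or s)), w0
6. p, w0
7. q, w0
8. not Dia not p, w0
9. not Dia (not r or s), w0
10. not (not r or s), w0
11. r, w0
12. not s, w0
13. not p or (not r or s), w1
14. p, w1
15. not (not r or s), w1
16. r, w1
17. not s, w1
18. not r or s, w1
19. s, w1
Accessibility: w0Rw0, w0Rw1, w1Rw1
Branch closes: s and not s both at w1.
All branches of the negation close; one closing branch shown above.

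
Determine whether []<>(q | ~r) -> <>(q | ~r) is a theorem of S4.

Valid in S4

Tableau for the negation ~([]<>(q | ~r) -> <>(q | ~r)):
1. ~([]<>(q | ~r) -> <>(q | ~r)), w0
2. []<>(q | ~r), w0
3. ~<>(q | ~r), w0
4. <>(q | ~r), w0
5. ~(q | ~r), w0
6. ~q, w0
7. r, w0
8. q | ~r, w1
9. <>(q | ~r), w1
10. ~(q | ~r), w1
11. ~q, w1
12. r, w1
13. ~r, w1
Accessibility: w0Rw0, w0Rw1, w1Rw1
Branch closes: r and ~r both at w1.
Every branch of the negation's tableau closes; the branch above is one of them.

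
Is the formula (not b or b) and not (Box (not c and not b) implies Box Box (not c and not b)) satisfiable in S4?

Unsatisfiable

1. (not b or b) and not (Box (not c and not b) implies Box Box (not c and not b)), 0
2. not b or b, 0
3. not (Box (not c and not b) implies Box Box (not c and not b)), 0
4. Box (not c and not b), 0
5. not Box Box (not c and not b), 0
6. not c and not b, 0
7. not c, 0
8. not b, 0
9. not Box (not c and not b), 1
10. not c and not b, 1
11. not c, 1
12. not b, 1
13. not (not c and not b), 2
14. not c and not b, 2
15. not c, 2
16. not b, 2
17. b, 2
Accessibility: 0R0, 0R1, 0R2, 1R1, 1R2, 2R2
Branch closes: b and not b both at 2.
All branches of the tableau close; one closing branch shown above.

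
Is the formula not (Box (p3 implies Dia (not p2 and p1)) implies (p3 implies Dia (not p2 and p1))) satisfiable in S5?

No, unsatisfiable

1. not (Box (p3 implies Dia (not p2 and p1)) implies (p3 implies Dia (not p2 and p1))), u
2. Box (p3 implies Dia (not p2 and p1)), u
3. not (p3 implies Dia (not p2 and p1)), u
4. p3, u
5. not Dia (not p2 and p1), u
6. p3 implies Dia (not p2 and p1), u
7. not (not p2 and p1), u
8. Dia (not p2 and p1), u
9. not p1, u
10. not p2 and p1, v
11. not p2, v
12. p1, v
13. p3 implies Dia (not p2 and p1), v
14. not (not p2 and p1), v
15. Dia (not p2 and p1), v
16. not p1, v
Accessibility: uRu, uRv, vRu, vRv
Branch closes: p1 and not p1 both at v.
All branches of the tableau close; one closing branch shown above.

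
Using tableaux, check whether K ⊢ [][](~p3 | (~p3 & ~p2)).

Not valid

Tableau for the negation ~[][](~p3 | (~p3 & ~p2)):
1. ~[][](~p3 | (~p3 & ~p2)), w0
2. ~[](~p3 | (~p3 & ~p2)), w1
3. ~(~p3 | (~p3 & ~p2)), w2
4. p3, w2
5. ~(~p3 & ~p2), w2
6. p2, w2
Accessibility: w0Rw1, w1Rw2
The negation has an open branch (countermodel exists).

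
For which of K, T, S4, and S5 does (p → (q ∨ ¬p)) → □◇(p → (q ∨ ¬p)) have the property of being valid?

S5

S5-tableau for the negation ¬((p → (q ∨ ¬p)) → □◇(p → (q ∨ ¬p))):
1. ¬((p → (q ∨ ¬p)) → □◇(p → (q ∨ ¬p))), 0
2. p → (q ∨ ¬p), 0
3. ¬□◇(p → (q ∨ ¬p)), 0
4. q ∨ ¬p, 0
5. q, 0
6. ¬◇(p → (q ∨ ¬p)), 1
7. ¬(p → (q ∨ ¬p)), 0
8. p, 0
9. ¬(q ∨ ¬p), 0
10. ¬q, 0
Accessibility: 0R0, 0R1, 1R0, 1R1
Branch closes: q and ¬q both at 0.
Every branch closes (one shown): valid in S5.
S4-tableau for the negation ¬((p → (q ∨ ¬p)) → □◇(p → (q ∨ ¬p))):
1. ¬((p → (q ∨ ¬p)) → □◇(p → (q ∨ ¬p))), 0
2. p → (q ∨ ¬p), 0
3. ¬□◇(p → (q ∨ ¬p)), 0
4. q ∨ ¬p, 0
5. ¬p, 0
6. ¬◇(p → (q ∨ ¬p)), 1
7. ¬(p → (q ∨ ¬p)), 1
8. p, 1
9. ¬(q ∨ ¬p), 1
10. ¬q, 1
Accessibility: 0R0, 0R1, 1R1
Complete open branch: countermodel on an S4-frame, so not valid in S4, nor in K, T (the same frame is also a K-frame and a T-frame).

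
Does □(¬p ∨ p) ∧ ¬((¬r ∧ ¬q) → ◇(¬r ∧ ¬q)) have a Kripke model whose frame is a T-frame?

1. □(¬p ∨ p) ∧ ¬((¬r ∧ ¬q) → ◇(¬r ∧ ¬q)), w0
2. □(¬p ∨ p), w0   [∧-rule on 1]
3. ¬((¬r ∧ ¬q) → ◇(¬r ∧ ¬q)), w0   [∧-rule on 1]
4. ¬r ∧ ¬q, w0   [¬→-rule on 3]
5. ¬◇(¬r ∧ ¬q), w0   [¬→-rule on 3]
6. ¬r, w0   [∧-rule on 4]
7. ¬q, w0   [∧-rule on 4]
8. ¬p ∨ p, w0   [□-rule on 2 via w0Rw0]
9. ¬(¬r ∧ ¬q), w0   [¬◇-rule on 5 via w0Rw0]
10. p, w0   [∨-rule on 8 (branches; this branch)]
11. q, w0   [¬∧-rule on 9 (branches; this branch)]
Accessibility: w0Rw0
Branch closes: q and ¬q both at w0.
Every branch closes; the branch above is one of them.

Unsatisfiable (every branch closes)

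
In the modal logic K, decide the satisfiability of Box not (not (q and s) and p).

Satisfiable (open branch found)

1. Box not (not (q and s) and p), 0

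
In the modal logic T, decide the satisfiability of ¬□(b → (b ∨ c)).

Unsatisfiable

1. ¬□(b → (b ∨ c)), u
2. ¬(b → (b ∨ c)), v   [¬□-rule on 1: fresh world v, uRv]
3. b, v   [¬→-rule on 2]
4. ¬(b ∨ c), v   [¬→-rule on 2]
5. ¬b, v   [¬∨-rule on 4]
6. ¬c, v   [¬∨-rule on 4]
Accessibility: uRu, uRv, vRv
Branch closes: b and ¬b both at v.
Every branch closes; the branch above is one of them.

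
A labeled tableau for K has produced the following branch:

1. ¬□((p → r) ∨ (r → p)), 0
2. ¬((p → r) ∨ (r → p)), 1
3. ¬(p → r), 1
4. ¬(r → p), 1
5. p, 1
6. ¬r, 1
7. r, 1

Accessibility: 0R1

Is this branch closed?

Both r and ¬r appear at 1.

Closed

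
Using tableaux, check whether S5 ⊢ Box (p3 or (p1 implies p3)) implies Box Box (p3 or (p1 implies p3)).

Yes, valid

Tableau for the negation not (Box (p3 or (p1 implies p3)) implies Box Box (p3 or (p1 implies p3))):
1. not (Box (p3 or (p1 implies p3)) implies Box Box (p3 or (p1 implies p3))), w0
2. Box (p3 or (p1 implies p3)), w0
3. not Box Box (p3 or (p1 implies p3)), w0
4. p3 or (p1 implies p3), w0
5. p1 implies p3, w0
6. p3, w0
7. not Box (p3 or (p1 implies p3)), w1
8. p3 or (p1 implies p3), w1
9. p1 implies p3, w1
10. p3, w1
11. not (p3 or (p1 implies p3)), w2
12. not p3, w2
13. not (p1 implies p3), w2
14. p1, w2
15. p3 or (p1 implies p3), w2
16. p1 implies p3, w2
17. p3, w2
Accessibility: w0Rw0, w0Rw1, w0Rw2, w1Rw0, w1Rw1, w1Rw2, w2Rw0, w2Rw1, w2Rw2
Branch closes: p3 and not p3 both at w2.
Every branch of the negation's tableau closes; the branch above is one of them.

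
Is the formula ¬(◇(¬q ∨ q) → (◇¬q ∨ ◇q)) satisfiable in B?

1. ¬(◇(¬q ∨ q) → (◇¬q ∨ ◇q)), w0
2. ◇(¬q ∨ q), w0   [¬→-rule on 1]
3. ¬(◇¬q ∨ ◇q), w0   [¬→-rule on 1]
4. ¬◇¬q, w0   [¬∨-rule on 3]
5. ¬◇q, w0   [¬∨-rule on 3]
6. q, w0   [¬◇-rule on 4 via w0Rw0]
7. ¬q, w0   [¬◇-rule on 5 via w0Rw0]
Accessibility: w0Rw0
Branch closes: q and ¬q both at w0.
All branches of the tableau close; one closing branch shown above.

Unsatisfiable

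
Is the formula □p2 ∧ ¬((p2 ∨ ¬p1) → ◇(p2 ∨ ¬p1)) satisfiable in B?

Unsatisfiable (every branch closes)

1. □p2 ∧ ¬((p2 ∨ ¬p1) → ◇(p2 ∨ ¬p1)), w0
2. □p2, w0   [∧-rule on 1]
3. ¬((p2 ∨ ¬p1) → ◇(p2 ∨ ¬p1)), w0   [∧-rule on 1]
4. p2 ∨ ¬p1, w0   [¬→-rule on 3]
5. ¬◇(p2 ∨ ¬p1), w0   [¬→-rule on 3]
6. p2, w0   [□-rule on 2 via w0Rw0]
7. ¬(p2 ∨ ¬p1), w0   [¬◇-rule on 5 via w0Rw0]
8. ¬p2, w0   [¬∨-rule on 7]
9. p1, w0   [¬∨-rule on 7]
Accessibility: w0Rw0
Branch closes: p2 and ¬p2 both at w0.
All branches of the tableau close; one closing branch shown above.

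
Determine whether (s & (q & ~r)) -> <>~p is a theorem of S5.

No, not valid

Tableau for the negation ~((s & (q & ~r)) -> <>~p):
1. ~((s & (q & ~r)) -> <>~p), w0
2. s & (q & ~r), w0   [~->-rule on 1]
3. ~<>~p, w0   [~->-rule on 1]
4. s, w0   [&-rule on 2]
5. q & ~r, w0   [&-rule on 2]
6. q, w0   [&-rule on 5]
7. ~r, w0   [&-rule on 5]
8. p, w0   [~<>-rule on 3 via w0Rw0]
Accessibility: w0Rw0
The negation has an open branch (countermodel exists).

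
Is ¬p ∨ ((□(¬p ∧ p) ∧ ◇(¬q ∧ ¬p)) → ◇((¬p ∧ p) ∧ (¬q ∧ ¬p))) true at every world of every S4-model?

Valid in S4

Tableau for the negation ¬(¬p ∨ ((□(¬p ∧ p) ∧ ◇(¬q ∧ ¬p)) → ◇((¬p ∧ p) ∧ (¬q ∧ ¬p)))):
1. ¬(¬p ∨ ((□(¬p ∧ p) ∧ ◇(¬q ∧ ¬p)) → ◇((¬p ∧ p) ∧ (¬q ∧ ¬p)))), u
2. p, u
3. ¬((□(¬p ∧ p) ∧ ◇(¬q ∧ ¬p)) → ◇((¬p ∧ p) ∧ (¬q ∧ ¬p))), u
4. □(¬p ∧ p) ∧ ◇(¬q ∧ ¬p), u
5. ¬◇((¬p ∧ p) ∧ (¬q ∧ ¬p)), u
6. □(¬p ∧ p), u
7. ◇(¬q ∧ ¬p), u
8. ¬((¬p ∧ p) ∧ (¬q ∧ ¬p)), u
9. ¬p ∧ p, u
10. ¬p, u
Accessibility: uRu
Branch closes: p and ¬p both at u.
Every branch of the negation's tableau closes; the branch above is one of them.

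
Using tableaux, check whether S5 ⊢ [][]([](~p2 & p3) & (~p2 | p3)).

No, not valid

Tableau for the negation ~[][]([](~p2 & p3) & (~p2 | p3)):
1. ~[][]([](~p2 & p3) & (~p2 | p3)), 0
2. ~[]([](~p2 & p3) & (~p2 | p3)), 1   [~[]-rule on 1: fresh world 1, 0R1]
3. ~([](~p2 & p3) & (~p2 | p3)), 2   [~[]-rule on 2: fresh world 2, 1R2]
4. ~(~p2 | p3), 2   [~&-rule on 3 (branches; this branch)]
5. p2, 2   [~|-rule on 4]
6. ~p3, 2   [~|-rule on 4]
Accessibility: 0R0, 0R1, 0R2, 1R0, 1R1, 1R2, 2R0, 2R1, 2R2
The negation has an open branch (countermodel exists).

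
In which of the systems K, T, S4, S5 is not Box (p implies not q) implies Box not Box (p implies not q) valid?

S5

S5-tableau for the negation not (not Box (p implies not q) implies Box not Box (p implies not q)):
1. not (not Box (p implies not q) implies Box not Box (p implies not q)), u
2. not Box (p implies not q), u
3. not Box not Box (p implies not q), u
4. not (p implies not q), v
5. p, v
6. q, v
7. Box (p implies not q), w
8. p implies not q, u
9. p implies not q, v
10. p implies not q, w
11. not q, u
12. not q, v
Accessibility: uRu, uRv, uRw, vRu, vRv, vRw, wRu, wRv, wRw
Branch closes: q and not q both at v.
Every branch closes (one shown): valid in S5.
S4-tableau for the negation not (not Box (p implies not q) implies Box not Box (p implies not q)):
1. not (not Box (p implies not q) implies Box not Box (p implies not q)), u
2. not Box (p implies not q), u
3. not Box not Box (p implies not q), u
4. not (p implies not q), v
5. p, v
6. q, v
7. Box (p implies not q), w
8. p implies not q, w
9. not q, w
Accessibility: uRu, uRv, uRw, vRv, wRw
Complete open branch: countermodel on an S4-frame, so not valid in S4, nor in K, T (the same frame is also a K-frame and a T-frame).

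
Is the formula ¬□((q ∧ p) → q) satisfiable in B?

1. ¬□((q ∧ p) → q), 0
2. ¬((q ∧ p) → q), 1
3. q ∧ p, 1
4. ¬q, 1
5. q, 1
6. p, 1
Accessibility: 0R0, 0R1, 1R0, 1R1
Branch closes: q and ¬q both at 1.
All branches of the tableau close; one closing branch shown above.

No, unsatisfiable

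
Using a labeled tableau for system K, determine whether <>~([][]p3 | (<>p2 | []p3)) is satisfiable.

1. <>~([][]p3 | (<>p2 | []p3)), u
2. ~([][]p3 | (<>p2 | []p3)), v
3. ~[][]p3, v
4. ~(<>p2 | []p3), v
5. ~<>p2, v
6. ~[]p3, v
7. ~[]p3, w
8. ~p2, w
9. ~p3, x
10. ~p2, x
11. ~p3, y
Accessibility: uRv, vRw, vRx, wRy

Yes, satisfiable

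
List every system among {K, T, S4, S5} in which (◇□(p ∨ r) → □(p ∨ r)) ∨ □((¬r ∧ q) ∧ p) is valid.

S5-tableau for the negation ¬((◇□(p ∨ r) → □(p ∨ r)) ∨ □((¬r ∧ q) ∧ p)):
1. ¬((◇□(p ∨ r) → □(p ∨ r)) ∨ □((¬r ∧ q) ∧ p)), w0
2. ¬(◇□(p ∨ r) → □(p ∨ r)), w0   [¬∨-rule on 1]
3. ¬□((¬r ∧ q) ∧ p), w0   [¬∨-rule on 1]
4. ◇□(p ∨ r), w0   [¬→-rule on 2]
5. ¬□(p ∨ r), w0   [¬→-rule on 2]
6. ¬((¬r ∧ q) ∧ p), w1   [¬□-rule on 3: fresh world w1, w0Rw1]
7. ¬(¬r ∧ q), w1   [¬∧-rule on 6 (branches; this branch)]
8. ¬q, w1   [¬∧-rule on 7 (branches; this branch)]
9. □(p ∨ r), w2   [◇-rule on 4: fresh world w2, w0Rw2]
10. p ∨ r, w0   [□-rule on 9 via w2Rw0]
11. p ∨ r, w1   [□-rule on 9 via w2Rw1]
12. p ∨ r, w2   [□-rule on 9 via w2Rw2]
13. r, w0   [∨-rule on 10 (branches; this branch)]
14. r, w1   [∨-rule on 11 (branches; this branch)]
15. r, w2   [∨-rule on 12 (branches; this branch)]
16. ¬(p ∨ r), w3   [¬□-rule on 5: fresh world w3, w0Rw3]
17. ¬p, w3   [¬∨-rule on 16]
18. ¬r, w3   [¬∨-rule on 16]
19. p ∨ r, w3   [□-rule on 9 via w2Rw3]
20. r, w3   [∨-rule on 19 (branches; this branch)]
Accessibility: w0Rw0, w0Rw1, w0Rw2, w0Rw3, w1Rw0, w1Rw1, w1Rw2, w1Rw3, w2Rw0, w2Rw1, w2Rw2, w2Rw3, w3Rw0, w3Rw1, w3Rw2, w3Rw3
Branch closes: r and ¬r both at w3.
Every branch closes (one shown): valid in S5.
S4-tableau for the negation ¬((◇□(p ∨ r) → □(p ∨ r)) ∨ □((¬r ∧ q) ∧ p)):
1. ¬((◇□(p ∨ r) → □(p ∨ r)) ∨ □((¬r ∧ q) ∧ p)), w0
2. ¬(◇□(p ∨ r) → □(p ∨ r)), w0   [¬∨-rule on 1]
3. ¬□((¬r ∧ q) ∧ p), w0   [¬∨-rule on 1]
4. ◇□(p ∨ r), w0   [¬→-rule on 2]
5. ¬□(p ∨ r), w0   [¬→-rule on 2]
6. ¬((¬r ∧ q) ∧ p), w1   [¬□-rule on 3: fresh world w1, w0Rw1]
7. ¬p, w1   [¬∧-rule on 6 (branches; this branch)]
8. □(p ∨ r), w2   [◇-rule on 4: fresh world w2, w0Rw2]
9. p ∨ r, w2   [□-rule on 8 via w2Rw2]
10. r, w2   [∨-rule on 9 (branches; this branch)]
11. ¬(p ∨ r), w3   [¬□-rule on 5: fresh world w3, w0Rw3]
12. ¬p, w3   [¬∨-rule on 11]
13. ¬r, w3   [¬∨-rule on 11]
Accessibility: w0Rw0, w0Rw1, w0Rw2, w0Rw3, w1Rw1, w2Rw2, w3Rw3
Complete open branch: countermodel on an S4-frame, so not valid in S4, nor in K, T (the same frame is also a K-frame and a T-frame).

S5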